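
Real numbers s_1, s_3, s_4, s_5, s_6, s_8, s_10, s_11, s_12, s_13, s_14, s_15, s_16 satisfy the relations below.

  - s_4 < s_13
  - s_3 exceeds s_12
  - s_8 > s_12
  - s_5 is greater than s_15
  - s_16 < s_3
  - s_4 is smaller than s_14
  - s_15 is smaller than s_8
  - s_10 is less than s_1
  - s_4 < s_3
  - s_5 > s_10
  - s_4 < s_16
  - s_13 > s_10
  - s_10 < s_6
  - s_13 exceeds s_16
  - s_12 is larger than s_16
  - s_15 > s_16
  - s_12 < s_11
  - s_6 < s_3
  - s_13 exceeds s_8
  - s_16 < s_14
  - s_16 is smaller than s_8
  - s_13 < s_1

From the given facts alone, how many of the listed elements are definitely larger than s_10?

From s_10 the given relations immediately reach s_6, s_13, s_5, s_1.
From those, s_3 — 5 in total.
No other element is forced above s_10 by the given relations, so the count is 5.

5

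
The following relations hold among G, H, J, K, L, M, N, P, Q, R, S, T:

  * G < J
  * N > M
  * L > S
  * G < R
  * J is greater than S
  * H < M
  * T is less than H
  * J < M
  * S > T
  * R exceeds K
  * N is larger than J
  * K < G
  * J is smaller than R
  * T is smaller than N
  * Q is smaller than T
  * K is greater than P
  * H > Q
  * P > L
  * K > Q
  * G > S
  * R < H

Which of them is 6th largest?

G

The consecutive relations fix a unique order: Q < T < S < L < P < K < G < J < R < H < M < N.
The 6th largest is G.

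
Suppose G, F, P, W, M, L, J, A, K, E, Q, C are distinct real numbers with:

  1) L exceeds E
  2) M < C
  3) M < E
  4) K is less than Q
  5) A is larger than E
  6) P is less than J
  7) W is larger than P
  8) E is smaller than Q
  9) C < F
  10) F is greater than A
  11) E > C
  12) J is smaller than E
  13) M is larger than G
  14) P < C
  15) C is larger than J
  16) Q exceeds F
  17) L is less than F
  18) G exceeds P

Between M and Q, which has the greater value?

Following the relations from M: M < C < E < A < F < Q.
So M < Q; Q is the larger of the two.

Q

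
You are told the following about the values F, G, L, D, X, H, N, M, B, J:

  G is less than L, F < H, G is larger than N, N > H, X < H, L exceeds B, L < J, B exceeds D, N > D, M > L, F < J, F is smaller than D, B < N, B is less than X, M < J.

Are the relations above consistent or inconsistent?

Every relation is compatible with F < D < B < X < H < N < G < L < M < J; the set is consistent.

consistent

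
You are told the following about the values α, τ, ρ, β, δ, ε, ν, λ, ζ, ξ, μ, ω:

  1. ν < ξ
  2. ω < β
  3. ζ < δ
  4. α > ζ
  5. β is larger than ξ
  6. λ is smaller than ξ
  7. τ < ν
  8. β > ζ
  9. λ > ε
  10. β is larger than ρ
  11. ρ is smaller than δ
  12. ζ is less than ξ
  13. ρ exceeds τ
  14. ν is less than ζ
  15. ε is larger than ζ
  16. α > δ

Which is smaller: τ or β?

τ

Chaining the given relations: τ < ν < ζ < ε < λ < ξ < β.
So τ < β; τ is the smaller of the two.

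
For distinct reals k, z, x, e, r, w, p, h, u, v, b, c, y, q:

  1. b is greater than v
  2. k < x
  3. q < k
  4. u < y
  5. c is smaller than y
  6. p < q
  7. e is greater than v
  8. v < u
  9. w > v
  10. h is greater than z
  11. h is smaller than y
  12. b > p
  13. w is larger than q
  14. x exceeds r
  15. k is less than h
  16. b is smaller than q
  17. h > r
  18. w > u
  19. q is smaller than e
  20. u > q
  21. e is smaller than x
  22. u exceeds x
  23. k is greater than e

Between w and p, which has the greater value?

p < b and b < q give p < q.
Then q < k extends the chain to k.
Then k < x extends the chain to x.
Then x < u extends the chain to u.
With u < w: p < b < q < k < x < u < w.
So p < w; w is the larger of the two.

w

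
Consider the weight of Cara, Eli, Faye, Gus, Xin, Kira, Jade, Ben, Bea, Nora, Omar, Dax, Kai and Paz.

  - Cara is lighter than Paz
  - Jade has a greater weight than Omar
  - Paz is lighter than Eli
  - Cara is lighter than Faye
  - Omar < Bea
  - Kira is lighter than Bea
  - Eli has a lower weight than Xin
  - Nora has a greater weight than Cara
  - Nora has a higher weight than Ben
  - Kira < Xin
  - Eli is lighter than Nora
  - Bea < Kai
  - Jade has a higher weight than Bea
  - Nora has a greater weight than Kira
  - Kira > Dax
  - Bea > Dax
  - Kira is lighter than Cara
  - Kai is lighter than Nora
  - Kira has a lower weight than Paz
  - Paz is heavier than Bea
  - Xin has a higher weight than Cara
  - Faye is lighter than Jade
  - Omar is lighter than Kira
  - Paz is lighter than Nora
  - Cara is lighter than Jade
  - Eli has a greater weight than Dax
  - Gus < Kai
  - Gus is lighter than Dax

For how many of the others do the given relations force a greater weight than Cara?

6

Directly above Cara: Paz, Nora, Faye, Xin, Jade.
One step further: Eli (6 so far).
Nothing else is reachable above Cara; 6 in all.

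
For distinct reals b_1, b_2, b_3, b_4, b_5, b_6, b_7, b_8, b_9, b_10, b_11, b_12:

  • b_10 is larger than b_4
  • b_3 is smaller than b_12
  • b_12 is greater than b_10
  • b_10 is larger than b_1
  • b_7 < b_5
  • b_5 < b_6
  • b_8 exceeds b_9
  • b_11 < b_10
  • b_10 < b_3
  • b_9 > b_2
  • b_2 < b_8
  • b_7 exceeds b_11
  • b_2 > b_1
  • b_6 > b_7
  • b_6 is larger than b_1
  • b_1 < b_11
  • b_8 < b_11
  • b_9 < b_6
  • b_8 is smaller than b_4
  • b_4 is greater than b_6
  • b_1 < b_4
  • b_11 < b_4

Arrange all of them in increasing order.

Each adjacent pair is fixed by a given relation: b_1 < b_2; b_2 < b_9; b_9 < b_8; b_8 < b_11; b_11 < b_7; b_7 < b_5; b_5 < b_6; b_6 < b_4; b_4 < b_10; b_10 < b_3; b_3 < b_12. Chaining them end to end gives the full order.

b_1 < b_2 < b_9 < b_8 < b_11 < b_7 < b_5 < b_6 < b_4 < b_10 < b_3 < b_12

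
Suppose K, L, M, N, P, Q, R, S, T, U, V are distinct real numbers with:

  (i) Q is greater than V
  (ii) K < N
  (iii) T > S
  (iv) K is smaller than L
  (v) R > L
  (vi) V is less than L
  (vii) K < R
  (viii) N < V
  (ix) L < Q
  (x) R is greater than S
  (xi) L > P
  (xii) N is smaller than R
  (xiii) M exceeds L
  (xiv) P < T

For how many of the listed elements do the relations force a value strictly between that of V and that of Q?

1

The relations place V below Q. An element lies strictly between them when it is forced above V and also forced below Q.
Above V: {L, R, M}. Below Q: {K, P, N, L}.
Intersection: {L} — 1.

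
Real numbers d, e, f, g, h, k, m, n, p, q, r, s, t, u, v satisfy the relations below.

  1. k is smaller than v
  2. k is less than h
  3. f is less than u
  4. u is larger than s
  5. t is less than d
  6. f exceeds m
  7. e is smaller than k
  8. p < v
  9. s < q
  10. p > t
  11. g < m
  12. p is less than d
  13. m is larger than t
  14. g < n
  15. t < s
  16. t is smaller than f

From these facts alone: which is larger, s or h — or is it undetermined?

undetermined

Following every chain through h: below h we get e, k.
s is not reached, and no chain runs the other way from s to h.
So the given relations leave the order of h and s undetermined.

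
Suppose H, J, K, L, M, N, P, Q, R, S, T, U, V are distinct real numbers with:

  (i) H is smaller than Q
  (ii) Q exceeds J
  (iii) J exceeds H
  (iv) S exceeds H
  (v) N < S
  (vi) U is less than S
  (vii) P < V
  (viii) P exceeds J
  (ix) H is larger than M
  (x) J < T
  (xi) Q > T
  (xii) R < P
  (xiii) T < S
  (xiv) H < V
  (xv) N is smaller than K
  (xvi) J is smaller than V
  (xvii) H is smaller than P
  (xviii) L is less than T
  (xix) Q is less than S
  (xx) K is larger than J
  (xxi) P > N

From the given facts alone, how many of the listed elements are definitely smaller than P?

5

The elements the relations force below P are M, H, N, J, R — no chain reaches any other.
That is 5.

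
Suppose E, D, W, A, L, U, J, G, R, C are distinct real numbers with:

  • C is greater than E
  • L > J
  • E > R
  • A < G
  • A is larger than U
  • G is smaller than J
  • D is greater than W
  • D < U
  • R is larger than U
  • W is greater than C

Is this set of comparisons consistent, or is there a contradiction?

inconsistent

Chaining the given relations yields R < E < C < W < D < U, so R < U. But one relation states U < R. These cannot both hold.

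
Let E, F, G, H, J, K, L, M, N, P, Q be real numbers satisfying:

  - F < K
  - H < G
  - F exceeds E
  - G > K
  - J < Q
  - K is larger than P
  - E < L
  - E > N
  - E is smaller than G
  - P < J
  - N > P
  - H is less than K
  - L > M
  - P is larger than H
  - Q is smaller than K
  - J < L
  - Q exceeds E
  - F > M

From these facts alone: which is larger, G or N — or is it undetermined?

Following the relations from N: N < E < F < K < G.
So G is larger.

G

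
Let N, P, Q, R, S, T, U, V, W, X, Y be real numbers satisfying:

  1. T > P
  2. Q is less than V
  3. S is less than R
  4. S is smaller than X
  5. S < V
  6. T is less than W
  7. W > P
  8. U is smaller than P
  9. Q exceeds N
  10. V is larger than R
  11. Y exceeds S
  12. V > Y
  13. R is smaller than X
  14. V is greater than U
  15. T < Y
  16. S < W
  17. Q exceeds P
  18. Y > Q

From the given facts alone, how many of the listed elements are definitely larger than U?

6

From U the given relations immediately reach P, V.
From those, Q, T, W — 5 in total.
From those, Y — 6 in total.
No other element is forced above U by the given relations, so the count is 6.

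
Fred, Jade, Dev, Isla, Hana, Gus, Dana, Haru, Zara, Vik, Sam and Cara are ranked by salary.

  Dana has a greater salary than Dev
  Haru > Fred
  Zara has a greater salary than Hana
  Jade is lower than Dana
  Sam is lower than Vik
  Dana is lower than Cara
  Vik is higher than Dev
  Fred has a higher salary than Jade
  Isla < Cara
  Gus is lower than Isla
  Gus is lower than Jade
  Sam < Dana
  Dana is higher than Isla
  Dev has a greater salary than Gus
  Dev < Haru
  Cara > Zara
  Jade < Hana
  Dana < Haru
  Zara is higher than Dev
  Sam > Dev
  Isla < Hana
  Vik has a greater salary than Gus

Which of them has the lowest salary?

Gus

Isla is not least since Gus < Isla; Jade is not least since Gus < Jade; Dev is not least since Gus < Dev; Hana is not least since Jade < Hana; Sam is not least since Dev < Sam; Zara is not least since Hana < Zara; Vik is not least since Dev < Vik; Fred is not least since Jade < Fred; Dana is not least since Isla < Dana; Cara is not least since Dana < Cara; Haru is not least since Dana < Haru.
Only Gus has nothing below it, so Gus is the lowest salary.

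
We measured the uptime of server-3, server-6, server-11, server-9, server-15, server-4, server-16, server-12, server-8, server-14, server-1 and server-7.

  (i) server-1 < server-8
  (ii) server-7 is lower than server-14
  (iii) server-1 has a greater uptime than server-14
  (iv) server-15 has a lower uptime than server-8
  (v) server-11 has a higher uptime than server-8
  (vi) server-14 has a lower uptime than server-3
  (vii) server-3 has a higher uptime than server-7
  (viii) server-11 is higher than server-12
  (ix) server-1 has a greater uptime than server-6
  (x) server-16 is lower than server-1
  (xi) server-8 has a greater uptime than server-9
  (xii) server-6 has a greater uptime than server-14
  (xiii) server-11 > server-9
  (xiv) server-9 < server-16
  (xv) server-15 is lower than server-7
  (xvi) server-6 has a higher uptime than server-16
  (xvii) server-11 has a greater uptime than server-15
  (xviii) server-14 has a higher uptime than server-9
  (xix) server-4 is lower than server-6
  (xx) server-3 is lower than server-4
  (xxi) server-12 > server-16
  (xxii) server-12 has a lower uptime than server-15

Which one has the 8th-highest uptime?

server-7

Chaining the given pairs: server-9 < server-16 < server-12 < server-15 < server-7 < server-14 < server-3 < server-4 < server-6 < server-1 < server-8 < server-11.
The 8th largest is server-7.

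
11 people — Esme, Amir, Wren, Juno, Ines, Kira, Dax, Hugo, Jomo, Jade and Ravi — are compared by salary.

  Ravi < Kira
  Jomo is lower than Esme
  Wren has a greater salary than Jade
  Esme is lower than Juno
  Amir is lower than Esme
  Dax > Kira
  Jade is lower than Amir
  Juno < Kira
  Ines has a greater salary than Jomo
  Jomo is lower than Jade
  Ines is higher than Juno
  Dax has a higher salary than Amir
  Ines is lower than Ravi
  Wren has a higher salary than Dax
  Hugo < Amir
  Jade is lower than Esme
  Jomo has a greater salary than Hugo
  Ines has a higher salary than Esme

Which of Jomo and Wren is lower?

Following the relations from Jomo: Jomo < Jade < Amir < Esme < Juno < Ines < Ravi < Kira < Dax < Wren.
So Jomo < Wren; Jomo is the lower of the two.

Jomo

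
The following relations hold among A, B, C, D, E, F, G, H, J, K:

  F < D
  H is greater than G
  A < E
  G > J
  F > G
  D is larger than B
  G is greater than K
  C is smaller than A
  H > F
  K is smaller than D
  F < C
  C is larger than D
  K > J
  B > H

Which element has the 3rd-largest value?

C

The consecutive relations fix a unique order: J < K < G < F < H < B < D < C < A < E.
Counting 3 from the largest end gives C.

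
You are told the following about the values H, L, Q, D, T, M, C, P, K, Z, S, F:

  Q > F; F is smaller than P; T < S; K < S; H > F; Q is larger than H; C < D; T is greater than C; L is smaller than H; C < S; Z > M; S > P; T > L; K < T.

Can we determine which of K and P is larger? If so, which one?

undetermined

Following every chain through K: above K we get T, S.
P is not reached, and no chain runs the other way from P to K.
So the given relations leave the order of K and P undetermined.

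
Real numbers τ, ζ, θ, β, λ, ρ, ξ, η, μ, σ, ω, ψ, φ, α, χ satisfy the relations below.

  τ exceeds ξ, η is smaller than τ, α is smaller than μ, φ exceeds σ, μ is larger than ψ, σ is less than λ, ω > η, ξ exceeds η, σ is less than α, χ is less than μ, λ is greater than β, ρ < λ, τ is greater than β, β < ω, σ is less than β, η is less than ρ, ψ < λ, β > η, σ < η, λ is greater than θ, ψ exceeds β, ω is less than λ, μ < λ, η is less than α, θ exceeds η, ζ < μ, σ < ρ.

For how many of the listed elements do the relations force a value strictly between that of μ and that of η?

The relations place η below μ. An element lies strictly between them when it is forced above η and also forced below μ.
Above η: {β, ψ, θ, ρ, ξ, ω, α, τ, λ}. Below μ: {σ, β, ψ, χ, α, ζ}.
Intersection: {β, ψ, α} — 3.

3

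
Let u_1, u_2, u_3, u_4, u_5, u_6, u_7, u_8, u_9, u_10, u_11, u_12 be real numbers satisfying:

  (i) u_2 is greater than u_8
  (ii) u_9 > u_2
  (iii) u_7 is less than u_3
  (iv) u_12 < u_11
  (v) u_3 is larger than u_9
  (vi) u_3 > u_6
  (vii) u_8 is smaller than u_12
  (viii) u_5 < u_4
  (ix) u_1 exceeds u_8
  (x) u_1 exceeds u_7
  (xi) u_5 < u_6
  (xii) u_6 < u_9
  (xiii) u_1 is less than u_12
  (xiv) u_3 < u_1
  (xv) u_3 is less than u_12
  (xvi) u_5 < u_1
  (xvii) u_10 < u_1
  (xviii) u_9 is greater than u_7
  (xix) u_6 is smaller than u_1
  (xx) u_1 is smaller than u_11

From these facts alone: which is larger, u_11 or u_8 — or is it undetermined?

u_11

The relevant relations are u_8 < u_2; u_2 < u_9; u_9 < u_3; u_3 < u_1; u_1 < u_12; u_12 < u_11.
Together: u_8 < u_2 < u_9 < u_3 < u_1 < u_12 < u_11.
So u_11 is larger.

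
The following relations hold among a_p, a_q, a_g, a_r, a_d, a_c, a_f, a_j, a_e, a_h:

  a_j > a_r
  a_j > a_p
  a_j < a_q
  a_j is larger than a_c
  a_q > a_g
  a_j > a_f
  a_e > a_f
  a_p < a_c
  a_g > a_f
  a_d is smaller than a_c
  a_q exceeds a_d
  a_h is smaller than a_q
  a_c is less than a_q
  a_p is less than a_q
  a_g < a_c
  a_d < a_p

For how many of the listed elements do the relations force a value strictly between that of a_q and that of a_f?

The relations place a_f below a_q. An element lies strictly between them when it is forced above a_f and also forced below a_q.
Above a_f: {a_e, a_g, a_c, a_j}. Below a_q: {a_r, a_d, a_h, a_p, a_g, a_c, a_j}.
Intersection: {a_g, a_c, a_j} — 3.

3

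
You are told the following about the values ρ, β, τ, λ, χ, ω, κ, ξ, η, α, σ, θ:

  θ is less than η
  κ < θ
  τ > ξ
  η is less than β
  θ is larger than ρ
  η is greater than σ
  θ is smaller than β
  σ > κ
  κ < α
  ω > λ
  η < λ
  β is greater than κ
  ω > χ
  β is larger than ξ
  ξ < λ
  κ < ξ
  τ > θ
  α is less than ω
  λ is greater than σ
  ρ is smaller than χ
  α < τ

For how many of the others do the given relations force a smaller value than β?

From β the given relations immediately reach κ, θ, ξ, η.
From those, ρ, σ — 6 in total.
Nothing else is reachable below β; 6 in all.

6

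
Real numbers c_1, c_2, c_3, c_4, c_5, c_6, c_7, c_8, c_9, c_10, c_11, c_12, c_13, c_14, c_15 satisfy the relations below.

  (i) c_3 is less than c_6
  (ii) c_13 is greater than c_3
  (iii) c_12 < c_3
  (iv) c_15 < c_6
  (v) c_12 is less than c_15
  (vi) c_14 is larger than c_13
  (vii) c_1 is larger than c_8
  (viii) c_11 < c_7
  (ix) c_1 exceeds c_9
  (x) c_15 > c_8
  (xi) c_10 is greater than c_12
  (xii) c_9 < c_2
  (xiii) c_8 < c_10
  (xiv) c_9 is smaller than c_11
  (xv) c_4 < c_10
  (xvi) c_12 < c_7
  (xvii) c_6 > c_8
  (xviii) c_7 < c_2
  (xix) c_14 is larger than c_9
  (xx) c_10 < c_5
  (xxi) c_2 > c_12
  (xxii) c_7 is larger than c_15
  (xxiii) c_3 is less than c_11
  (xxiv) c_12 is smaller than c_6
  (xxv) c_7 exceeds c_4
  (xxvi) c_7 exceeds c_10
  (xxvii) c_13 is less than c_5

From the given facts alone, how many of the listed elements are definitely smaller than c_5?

Directly below c_5: c_10, c_13.
One step further: c_12, c_8, c_4, c_3 (6 so far).
No other element is forced below c_5 by the given relations, so the count is 6.

6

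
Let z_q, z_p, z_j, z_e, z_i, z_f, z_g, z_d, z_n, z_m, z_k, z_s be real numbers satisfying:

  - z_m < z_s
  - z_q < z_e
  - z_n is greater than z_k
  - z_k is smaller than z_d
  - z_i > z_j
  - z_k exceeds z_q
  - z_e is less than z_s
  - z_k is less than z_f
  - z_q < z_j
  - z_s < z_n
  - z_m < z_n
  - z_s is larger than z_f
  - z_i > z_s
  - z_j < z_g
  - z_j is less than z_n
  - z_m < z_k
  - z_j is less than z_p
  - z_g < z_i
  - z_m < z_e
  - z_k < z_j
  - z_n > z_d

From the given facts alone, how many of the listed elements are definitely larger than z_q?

From z_q the given relations immediately reach z_k, z_j, z_e.
From those, z_f, z_d, z_p, z_s, z_g, z_i, z_n — 10 in total.
Nothing else is reachable above z_q; 10 in all.

10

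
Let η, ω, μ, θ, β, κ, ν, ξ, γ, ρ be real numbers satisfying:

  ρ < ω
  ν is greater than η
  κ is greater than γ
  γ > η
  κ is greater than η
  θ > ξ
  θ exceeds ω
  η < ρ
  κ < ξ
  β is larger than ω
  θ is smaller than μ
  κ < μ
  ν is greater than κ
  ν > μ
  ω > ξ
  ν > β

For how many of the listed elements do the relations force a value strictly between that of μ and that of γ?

4

The relations place γ below μ. An element lies strictly between them when it is forced above γ and also forced below μ.
Above γ: {κ, ξ, ω, θ, β, ν}. Below μ: {η, κ, ξ, ρ, ω, θ}.
Intersection: {κ, ξ, ω, θ} — 4.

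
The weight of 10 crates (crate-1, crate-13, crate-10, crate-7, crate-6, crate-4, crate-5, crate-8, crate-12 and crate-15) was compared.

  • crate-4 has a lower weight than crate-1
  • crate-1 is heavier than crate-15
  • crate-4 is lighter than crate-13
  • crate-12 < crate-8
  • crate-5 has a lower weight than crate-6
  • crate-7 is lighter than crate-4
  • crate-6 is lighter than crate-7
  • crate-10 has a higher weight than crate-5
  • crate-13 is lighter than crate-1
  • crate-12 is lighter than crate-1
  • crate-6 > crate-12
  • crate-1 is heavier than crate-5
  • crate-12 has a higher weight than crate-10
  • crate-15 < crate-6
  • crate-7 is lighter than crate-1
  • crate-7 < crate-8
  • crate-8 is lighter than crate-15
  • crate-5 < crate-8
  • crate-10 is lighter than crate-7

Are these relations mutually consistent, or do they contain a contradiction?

We have crate-7 < crate-8 stated directly, yet also crate-8 < crate-15 < crate-6 < crate-7 by chaining the others — so crate-8 < crate-7. Contradiction.

inconsistent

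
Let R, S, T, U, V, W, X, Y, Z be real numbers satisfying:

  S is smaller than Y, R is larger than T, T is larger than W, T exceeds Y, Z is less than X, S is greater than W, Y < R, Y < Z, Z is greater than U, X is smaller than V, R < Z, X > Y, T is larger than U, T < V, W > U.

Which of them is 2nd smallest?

The consecutive relations fix a unique order: U < W < S < Y < T < R < Z < X < V.
Counting 2 from the smallest end gives W.

W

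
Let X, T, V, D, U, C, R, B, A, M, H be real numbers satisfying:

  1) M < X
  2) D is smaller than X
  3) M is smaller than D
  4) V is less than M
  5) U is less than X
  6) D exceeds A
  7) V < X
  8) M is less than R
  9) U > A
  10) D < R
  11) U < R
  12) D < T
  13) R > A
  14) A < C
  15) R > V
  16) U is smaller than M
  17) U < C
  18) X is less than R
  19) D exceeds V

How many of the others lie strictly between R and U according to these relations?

3

The relations place U below R. An element lies strictly between them when it is forced above U and also forced below R.
Above U: {M, D, C, X, T}. Below R: {A, V, M, D, X}.
Intersection: {M, D, X} — 3.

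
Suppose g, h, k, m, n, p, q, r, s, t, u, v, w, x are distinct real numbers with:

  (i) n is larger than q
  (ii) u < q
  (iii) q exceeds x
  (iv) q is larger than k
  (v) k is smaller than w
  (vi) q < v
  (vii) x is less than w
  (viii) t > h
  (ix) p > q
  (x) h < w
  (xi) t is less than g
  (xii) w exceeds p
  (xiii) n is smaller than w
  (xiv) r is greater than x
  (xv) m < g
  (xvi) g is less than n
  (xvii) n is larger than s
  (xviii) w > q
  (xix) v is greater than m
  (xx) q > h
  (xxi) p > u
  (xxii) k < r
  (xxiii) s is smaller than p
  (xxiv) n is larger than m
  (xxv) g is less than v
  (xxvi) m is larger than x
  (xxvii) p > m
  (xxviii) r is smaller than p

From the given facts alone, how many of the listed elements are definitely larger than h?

7

Directly above h: t, q, w.
One step further: p, g, n, v (7 so far).
Nothing else is reachable above h; 7 in all.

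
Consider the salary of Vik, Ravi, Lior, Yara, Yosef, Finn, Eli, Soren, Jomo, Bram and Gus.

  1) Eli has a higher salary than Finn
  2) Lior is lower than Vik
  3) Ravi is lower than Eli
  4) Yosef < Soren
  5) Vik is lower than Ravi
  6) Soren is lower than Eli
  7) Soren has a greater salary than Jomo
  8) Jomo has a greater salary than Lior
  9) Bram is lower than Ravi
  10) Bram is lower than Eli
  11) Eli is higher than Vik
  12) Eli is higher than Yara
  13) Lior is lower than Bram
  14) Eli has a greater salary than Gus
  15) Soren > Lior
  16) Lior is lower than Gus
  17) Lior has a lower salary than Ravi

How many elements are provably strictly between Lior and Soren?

1

Chaining upward from Lior reaches: Vik, Bram, Jomo, Ravi, Gus, Eli.
Chaining downward from Soren reaches: Yosef, Jomo.
Strictly between Lior and Soren are those in both lists: Jomo — 1 element.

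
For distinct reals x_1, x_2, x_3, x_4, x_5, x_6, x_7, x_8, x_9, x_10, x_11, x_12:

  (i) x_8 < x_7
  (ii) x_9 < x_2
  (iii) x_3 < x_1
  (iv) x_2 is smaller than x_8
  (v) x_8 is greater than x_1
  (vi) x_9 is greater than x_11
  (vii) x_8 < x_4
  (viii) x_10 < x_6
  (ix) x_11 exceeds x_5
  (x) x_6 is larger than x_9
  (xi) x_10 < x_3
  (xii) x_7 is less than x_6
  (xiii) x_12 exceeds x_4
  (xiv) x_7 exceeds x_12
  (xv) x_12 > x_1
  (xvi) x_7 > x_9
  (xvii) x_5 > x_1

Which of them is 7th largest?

x_9

Piecing the relations together gives one ordering: x_10 < x_3 < x_1 < x_5 < x_11 < x_9 < x_2 < x_8 < x_4 < x_12 < x_7 < x_6.
Counting 7 from the largest end gives x_9.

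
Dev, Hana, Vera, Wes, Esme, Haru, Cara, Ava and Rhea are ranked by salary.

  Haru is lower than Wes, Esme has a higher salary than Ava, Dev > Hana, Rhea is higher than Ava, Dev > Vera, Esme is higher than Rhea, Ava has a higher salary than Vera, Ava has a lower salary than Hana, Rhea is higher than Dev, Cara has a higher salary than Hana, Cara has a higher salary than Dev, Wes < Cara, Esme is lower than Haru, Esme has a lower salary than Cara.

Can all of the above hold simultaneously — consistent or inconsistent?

The single ordering Vera < Ava < Hana < Dev < Rhea < Esme < Haru < Wes < Cara satisfies every listed relation, so no contradiction arises.

consistent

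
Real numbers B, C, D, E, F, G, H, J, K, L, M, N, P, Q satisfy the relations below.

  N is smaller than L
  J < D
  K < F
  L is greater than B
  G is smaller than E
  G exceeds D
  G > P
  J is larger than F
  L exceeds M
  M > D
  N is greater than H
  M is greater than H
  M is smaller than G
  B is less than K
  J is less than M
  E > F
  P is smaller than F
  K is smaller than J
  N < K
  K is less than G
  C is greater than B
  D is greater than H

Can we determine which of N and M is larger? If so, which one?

M

N < K < F < J < D < M, by transitivity through K, F, J, D.
So M is larger.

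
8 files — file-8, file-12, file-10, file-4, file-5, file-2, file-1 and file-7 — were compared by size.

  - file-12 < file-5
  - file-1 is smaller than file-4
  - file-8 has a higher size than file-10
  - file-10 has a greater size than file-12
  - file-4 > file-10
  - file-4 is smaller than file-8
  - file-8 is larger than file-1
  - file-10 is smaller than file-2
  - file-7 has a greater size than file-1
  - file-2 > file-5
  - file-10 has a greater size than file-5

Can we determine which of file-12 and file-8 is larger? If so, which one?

file-8

The relevant relations are file-12 < file-5; file-5 < file-10; file-10 < file-4; file-4 < file-8.
Chaining these gives file-12 < file-5 < file-10 < file-4 < file-8.
So file-8 is larger.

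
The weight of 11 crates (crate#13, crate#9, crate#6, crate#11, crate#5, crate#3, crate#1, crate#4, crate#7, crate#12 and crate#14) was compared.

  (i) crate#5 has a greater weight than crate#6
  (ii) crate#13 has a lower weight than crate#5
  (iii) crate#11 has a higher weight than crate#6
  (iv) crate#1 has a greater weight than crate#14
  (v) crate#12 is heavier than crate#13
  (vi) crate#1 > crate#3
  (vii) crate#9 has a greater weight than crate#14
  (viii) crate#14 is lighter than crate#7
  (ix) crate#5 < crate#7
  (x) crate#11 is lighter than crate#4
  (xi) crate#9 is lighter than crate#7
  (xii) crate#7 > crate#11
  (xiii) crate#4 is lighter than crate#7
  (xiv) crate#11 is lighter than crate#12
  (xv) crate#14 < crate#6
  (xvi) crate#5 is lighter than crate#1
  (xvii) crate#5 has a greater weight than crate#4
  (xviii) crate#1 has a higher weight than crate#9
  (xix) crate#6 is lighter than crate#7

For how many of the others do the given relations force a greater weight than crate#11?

Directly above crate#11: crate#12, crate#4, crate#7.
One step further: crate#5 (4 so far).
One step further: crate#1 (5 so far).
No other element is forced above crate#11 by the given relations, so the count is 5.

5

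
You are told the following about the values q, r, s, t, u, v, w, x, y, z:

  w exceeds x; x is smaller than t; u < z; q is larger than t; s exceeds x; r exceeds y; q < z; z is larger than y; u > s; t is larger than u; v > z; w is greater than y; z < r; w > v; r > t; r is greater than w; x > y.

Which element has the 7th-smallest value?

Chaining the given pairs: y < x < s < u < t < q < z < v < w < r.
Counting 7 from the smallest end gives z.

z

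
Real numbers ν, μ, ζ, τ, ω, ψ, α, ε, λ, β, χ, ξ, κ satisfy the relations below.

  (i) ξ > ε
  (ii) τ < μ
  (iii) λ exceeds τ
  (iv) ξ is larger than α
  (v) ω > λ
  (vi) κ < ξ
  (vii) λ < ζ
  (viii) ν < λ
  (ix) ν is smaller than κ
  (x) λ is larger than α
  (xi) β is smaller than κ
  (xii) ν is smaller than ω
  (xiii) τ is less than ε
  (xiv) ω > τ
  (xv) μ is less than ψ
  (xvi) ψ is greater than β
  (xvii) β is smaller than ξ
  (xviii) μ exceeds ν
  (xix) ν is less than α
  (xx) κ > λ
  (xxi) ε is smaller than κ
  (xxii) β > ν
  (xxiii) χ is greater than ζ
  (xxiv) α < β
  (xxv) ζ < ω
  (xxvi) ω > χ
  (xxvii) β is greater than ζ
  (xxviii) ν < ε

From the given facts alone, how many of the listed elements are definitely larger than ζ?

6

Directly above ζ: β, χ, ω.
One step further: κ, ξ, ψ (6 so far).
Nothing else is reachable above ζ; 6 in all.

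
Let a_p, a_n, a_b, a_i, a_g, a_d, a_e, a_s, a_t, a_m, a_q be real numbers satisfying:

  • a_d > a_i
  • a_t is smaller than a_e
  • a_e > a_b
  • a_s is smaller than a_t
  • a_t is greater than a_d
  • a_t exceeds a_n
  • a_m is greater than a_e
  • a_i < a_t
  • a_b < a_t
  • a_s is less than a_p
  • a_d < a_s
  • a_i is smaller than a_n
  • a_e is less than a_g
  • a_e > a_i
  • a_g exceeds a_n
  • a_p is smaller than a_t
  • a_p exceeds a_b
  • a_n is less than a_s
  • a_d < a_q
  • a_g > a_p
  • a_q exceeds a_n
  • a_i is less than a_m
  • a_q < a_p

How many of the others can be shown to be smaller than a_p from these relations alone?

6

From a_p the given relations immediately reach a_b, a_s, a_q.
From those, a_n, a_d — 5 in total.
From those, a_i — 6 in total.
No other element is forced below a_p by the given relations, so the count is 6.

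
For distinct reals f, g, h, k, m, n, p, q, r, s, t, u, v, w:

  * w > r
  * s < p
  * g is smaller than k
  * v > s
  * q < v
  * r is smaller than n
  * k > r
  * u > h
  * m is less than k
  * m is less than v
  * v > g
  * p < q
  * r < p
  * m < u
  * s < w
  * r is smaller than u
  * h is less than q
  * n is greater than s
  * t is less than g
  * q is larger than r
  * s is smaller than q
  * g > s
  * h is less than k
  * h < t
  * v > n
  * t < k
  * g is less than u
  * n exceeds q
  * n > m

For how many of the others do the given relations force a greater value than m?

4

From m the given relations immediately reach k, n, v, u.
No other element is forced above m by the given relations, so the count is 4.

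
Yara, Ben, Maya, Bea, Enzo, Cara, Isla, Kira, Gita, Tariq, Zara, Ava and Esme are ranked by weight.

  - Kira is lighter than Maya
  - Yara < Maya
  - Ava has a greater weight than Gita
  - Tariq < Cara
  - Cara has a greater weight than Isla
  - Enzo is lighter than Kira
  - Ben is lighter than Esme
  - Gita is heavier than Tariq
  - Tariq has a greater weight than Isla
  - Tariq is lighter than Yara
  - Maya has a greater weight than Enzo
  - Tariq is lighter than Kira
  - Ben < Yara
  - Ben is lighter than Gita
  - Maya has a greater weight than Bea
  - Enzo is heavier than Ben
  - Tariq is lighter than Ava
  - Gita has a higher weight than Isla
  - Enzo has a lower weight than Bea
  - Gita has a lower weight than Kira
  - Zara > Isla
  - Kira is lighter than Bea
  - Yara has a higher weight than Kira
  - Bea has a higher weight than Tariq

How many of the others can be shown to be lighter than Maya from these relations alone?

8

The elements the relations force below Maya are Isla, Tariq, Ben, Enzo, Gita, Kira, Bea, Yara — no chain reaches any other.
That is 8.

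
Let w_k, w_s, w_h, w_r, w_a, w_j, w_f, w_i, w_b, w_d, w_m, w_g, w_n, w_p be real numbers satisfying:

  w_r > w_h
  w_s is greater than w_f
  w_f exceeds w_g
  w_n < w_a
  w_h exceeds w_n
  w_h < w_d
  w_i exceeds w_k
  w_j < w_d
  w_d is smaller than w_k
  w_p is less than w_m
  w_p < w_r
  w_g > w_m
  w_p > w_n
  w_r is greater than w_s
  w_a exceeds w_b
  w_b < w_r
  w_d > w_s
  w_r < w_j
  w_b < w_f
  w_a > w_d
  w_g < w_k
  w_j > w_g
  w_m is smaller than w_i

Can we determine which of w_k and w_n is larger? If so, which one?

Following the relations from w_n: w_n < w_p < w_m < w_g < w_f < w_s < w_r < w_j < w_d < w_k.
So w_k is larger.

w_k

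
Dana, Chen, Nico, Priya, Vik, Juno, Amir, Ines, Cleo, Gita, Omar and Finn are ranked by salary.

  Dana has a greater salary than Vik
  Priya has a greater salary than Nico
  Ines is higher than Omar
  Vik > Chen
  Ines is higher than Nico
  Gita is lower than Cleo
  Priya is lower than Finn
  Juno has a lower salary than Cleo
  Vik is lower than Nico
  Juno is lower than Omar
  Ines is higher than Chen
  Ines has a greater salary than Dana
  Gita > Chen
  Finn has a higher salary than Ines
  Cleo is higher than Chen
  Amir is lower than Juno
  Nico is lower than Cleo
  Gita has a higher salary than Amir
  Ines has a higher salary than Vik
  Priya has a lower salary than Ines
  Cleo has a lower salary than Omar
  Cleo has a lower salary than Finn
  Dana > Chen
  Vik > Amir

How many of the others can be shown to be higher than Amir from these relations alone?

Directly above Amir: Gita, Vik, Juno.
One step further: Nico, Cleo, Omar, Dana, Ines (8 so far).
One step further: Priya, Finn (10 so far).
No other element is forced above Amir by the given relations, so the count is 10.

10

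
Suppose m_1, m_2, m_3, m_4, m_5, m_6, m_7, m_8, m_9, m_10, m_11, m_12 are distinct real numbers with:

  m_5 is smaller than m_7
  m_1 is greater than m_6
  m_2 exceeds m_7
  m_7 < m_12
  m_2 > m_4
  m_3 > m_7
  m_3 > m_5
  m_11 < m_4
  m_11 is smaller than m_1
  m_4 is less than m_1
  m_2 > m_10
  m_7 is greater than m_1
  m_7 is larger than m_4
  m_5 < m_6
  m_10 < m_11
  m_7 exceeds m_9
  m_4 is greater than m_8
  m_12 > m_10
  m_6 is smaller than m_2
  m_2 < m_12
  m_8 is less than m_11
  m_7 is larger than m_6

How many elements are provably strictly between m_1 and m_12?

Chaining upward from m_1 reaches: m_7, m_2, m_3.
Chaining downward from m_12 reaches: m_5, m_8, m_9, m_10, m_11, m_4, m_6, m_7, m_2.
Strictly between m_1 and m_12 are those in both lists: m_7, m_2 — 2 elements.

2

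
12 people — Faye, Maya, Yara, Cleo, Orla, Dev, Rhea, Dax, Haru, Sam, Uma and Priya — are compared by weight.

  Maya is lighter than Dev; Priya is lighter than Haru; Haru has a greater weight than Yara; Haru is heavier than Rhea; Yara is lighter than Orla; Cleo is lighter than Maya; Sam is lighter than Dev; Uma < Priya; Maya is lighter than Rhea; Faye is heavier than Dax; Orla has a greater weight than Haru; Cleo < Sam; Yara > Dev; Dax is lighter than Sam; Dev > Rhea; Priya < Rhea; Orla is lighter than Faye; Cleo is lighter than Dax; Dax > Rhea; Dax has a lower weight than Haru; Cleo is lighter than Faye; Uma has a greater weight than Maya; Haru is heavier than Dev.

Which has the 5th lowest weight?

Chaining the given pairs: Cleo < Maya < Uma < Priya < Rhea < Dax < Sam < Dev < Yara < Haru < Orla < Faye.
The 5th smallest is Rhea.

Rhea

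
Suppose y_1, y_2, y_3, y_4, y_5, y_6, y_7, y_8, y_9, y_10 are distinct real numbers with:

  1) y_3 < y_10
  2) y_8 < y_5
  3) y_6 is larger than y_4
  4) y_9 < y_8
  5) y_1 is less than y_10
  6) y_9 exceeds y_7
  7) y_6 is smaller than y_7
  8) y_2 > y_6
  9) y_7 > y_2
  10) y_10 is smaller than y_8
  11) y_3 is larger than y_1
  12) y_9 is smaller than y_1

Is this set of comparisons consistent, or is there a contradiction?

The single ordering y_4 < y_6 < y_2 < y_7 < y_9 < y_1 < y_3 < y_10 < y_8 < y_5 satisfies every listed relation, so no contradiction arises.

consistent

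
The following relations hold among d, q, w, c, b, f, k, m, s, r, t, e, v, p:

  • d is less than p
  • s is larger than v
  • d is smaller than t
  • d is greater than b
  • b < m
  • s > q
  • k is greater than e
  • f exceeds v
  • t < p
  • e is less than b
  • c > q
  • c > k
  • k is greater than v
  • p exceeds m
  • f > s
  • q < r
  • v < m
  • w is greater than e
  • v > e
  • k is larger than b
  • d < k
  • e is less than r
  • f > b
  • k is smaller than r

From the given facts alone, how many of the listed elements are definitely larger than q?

4

From q the given relations immediately reach r, c, s.
From those, f — 4 in total.
Nothing else is reachable above q; 4 in all.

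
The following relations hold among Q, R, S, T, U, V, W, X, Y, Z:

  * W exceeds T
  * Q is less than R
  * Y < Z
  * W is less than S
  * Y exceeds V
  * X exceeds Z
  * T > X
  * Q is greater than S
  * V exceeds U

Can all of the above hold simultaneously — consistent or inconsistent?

Every relation is compatible with U < V < Y < Z < X < T < W < S < Q < R; the set is consistent.

consistent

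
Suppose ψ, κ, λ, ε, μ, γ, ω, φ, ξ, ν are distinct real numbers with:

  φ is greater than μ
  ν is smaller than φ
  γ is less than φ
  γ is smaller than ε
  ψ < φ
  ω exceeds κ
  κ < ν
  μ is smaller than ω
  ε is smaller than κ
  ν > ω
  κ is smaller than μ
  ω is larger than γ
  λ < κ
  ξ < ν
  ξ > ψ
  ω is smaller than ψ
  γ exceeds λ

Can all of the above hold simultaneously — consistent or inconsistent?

Every relation is compatible with λ < γ < ε < κ < μ < ω < ψ < ξ < ν < φ; the set is consistent.

consistent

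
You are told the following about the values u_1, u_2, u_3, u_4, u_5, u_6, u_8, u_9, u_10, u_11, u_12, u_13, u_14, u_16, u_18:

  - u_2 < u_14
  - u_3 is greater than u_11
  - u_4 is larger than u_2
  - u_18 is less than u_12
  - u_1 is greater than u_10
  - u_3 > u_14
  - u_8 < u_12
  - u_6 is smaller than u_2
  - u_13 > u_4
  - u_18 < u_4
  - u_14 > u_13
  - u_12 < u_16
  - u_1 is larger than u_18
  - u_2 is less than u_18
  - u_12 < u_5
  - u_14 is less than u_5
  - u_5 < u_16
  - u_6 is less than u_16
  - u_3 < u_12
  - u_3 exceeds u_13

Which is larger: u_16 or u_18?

u_16

The relevant relations are u_18 < u_4; u_4 < u_13; u_13 < u_14; u_14 < u_3; u_3 < u_12; u_12 < u_5; u_5 < u_16.
Chaining these gives u_18 < u_4 < u_13 < u_14 < u_3 < u_12 < u_5 < u_16.
So u_18 < u_16; u_16 is the larger of the two.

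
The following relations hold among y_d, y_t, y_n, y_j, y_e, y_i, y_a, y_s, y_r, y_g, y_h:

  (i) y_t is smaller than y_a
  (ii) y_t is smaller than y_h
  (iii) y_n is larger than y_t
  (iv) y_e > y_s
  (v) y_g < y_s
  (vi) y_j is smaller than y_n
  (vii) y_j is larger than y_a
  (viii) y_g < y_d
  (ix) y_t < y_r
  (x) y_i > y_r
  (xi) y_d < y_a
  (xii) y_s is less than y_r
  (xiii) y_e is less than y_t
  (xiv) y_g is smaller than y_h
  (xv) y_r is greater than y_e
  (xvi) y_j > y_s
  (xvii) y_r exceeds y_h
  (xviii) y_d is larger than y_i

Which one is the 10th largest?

The consecutive relations fix a unique order: y_g < y_s < y_e < y_t < y_h < y_r < y_i < y_d < y_a < y_j < y_n.
Counting 10 from the largest end gives y_s.

y_s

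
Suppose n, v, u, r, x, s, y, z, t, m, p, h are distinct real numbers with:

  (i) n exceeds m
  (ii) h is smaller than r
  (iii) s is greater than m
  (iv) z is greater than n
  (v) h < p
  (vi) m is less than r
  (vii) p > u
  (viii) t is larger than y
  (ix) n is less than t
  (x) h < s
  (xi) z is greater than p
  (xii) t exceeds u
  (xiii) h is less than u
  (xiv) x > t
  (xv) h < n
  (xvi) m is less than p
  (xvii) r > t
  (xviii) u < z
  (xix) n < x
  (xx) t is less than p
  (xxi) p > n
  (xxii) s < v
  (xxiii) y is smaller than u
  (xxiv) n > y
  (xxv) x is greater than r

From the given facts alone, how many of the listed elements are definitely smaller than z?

7

Directly below z: u, n, p.
One step further: m, y, h, t (7 so far).
Nothing else is reachable below z; 7 in all.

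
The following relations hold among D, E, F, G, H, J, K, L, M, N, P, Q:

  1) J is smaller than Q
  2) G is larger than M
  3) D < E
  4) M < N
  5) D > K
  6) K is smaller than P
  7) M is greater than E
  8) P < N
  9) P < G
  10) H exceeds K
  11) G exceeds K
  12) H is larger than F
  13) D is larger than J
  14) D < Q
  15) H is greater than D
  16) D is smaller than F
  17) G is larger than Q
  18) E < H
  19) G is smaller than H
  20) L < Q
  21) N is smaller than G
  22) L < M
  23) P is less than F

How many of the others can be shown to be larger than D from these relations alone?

7

Directly above D: Q, F, E, H.
One step further: M, G (6 so far).
One step further: N (7 so far).
Nothing else is reachable above D; 7 in all.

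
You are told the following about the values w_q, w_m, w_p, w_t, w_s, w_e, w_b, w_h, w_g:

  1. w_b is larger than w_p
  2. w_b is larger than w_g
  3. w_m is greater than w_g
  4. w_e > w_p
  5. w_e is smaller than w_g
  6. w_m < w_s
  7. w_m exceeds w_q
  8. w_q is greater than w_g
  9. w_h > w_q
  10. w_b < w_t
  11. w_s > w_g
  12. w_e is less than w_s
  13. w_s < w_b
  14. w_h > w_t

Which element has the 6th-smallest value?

Chaining the given pairs: w_p < w_e < w_g < w_q < w_m < w_s < w_b < w_t < w_h.
The 6th smallest is w_s.

w_s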